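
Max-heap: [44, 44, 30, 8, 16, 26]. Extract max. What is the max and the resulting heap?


Max = 44
Replace root with last, heapify down
Resulting heap: [44, 26, 30, 8, 16]


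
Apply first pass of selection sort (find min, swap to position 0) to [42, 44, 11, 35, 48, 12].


After one pass: [11, 44, 42, 35, 48, 12]


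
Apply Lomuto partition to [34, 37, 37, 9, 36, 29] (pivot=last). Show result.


Elements <= 29 go left of pivot.
Result: [9, 29, 37, 34, 36, 37], pivot at index 1


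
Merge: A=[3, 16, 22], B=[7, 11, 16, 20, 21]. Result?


Compare heads, take smaller each step.
Merged: [3, 7, 11, 16, 16, 20, 21, 22]


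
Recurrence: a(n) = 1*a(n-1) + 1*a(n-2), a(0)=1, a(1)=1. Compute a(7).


Build bottom-up:
...a(5)=8, a(6)=13, a(7)=1*13+1*8=21


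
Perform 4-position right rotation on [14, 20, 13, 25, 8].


Right rotate by 4: [20, 13, 25, 8, 14]


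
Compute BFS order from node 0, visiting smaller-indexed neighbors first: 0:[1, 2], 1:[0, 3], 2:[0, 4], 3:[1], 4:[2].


BFS queue: start with [0]
Visit order: [0, 1, 2, 3, 4]


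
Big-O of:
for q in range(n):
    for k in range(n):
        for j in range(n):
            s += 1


Per nesting level: O(n) * O(n) * O(n) = O(n^3)
Complexity: O(n^3)


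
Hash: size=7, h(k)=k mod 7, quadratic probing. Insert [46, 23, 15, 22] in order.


Insertions: 46->slot 4; 23->slot 2; 15->slot 1; 22->slot 5
Table: [None, 15, 23, None, 46, 22, None]


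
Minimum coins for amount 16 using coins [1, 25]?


dp[0]=0; dp[i]=1+min(dp[i-c] for c in coins)
...dp[11]=11, dp[12]=12, dp[13]=13, dp[14]=14, dp[15]=15, dp[16]=16
Minimum coins for 16 = 16


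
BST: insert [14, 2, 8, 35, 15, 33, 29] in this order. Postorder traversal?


Root = 14; build tree by BST insertion.
Postorder traversal: [8, 2, 29, 33, 15, 35, 14]


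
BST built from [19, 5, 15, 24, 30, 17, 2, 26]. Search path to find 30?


BST root = 19
Search for 30: compare at each node
Path: [19, 24, 30]


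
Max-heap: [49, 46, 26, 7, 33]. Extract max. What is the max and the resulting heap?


Max = 49
Replace root with last, heapify down
Resulting heap: [46, 33, 26, 7]


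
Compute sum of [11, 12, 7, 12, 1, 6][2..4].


Prefix sums: [0, 11, 23, 30, 42, 43, 49]
Sum[2..4] = prefix[5] - prefix[2] = 43 - 23 = 20


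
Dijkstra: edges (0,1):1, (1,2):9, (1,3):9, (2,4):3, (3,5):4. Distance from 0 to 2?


Dijkstra from 0:
Distances: {0: 0, 1: 1, 2: 10, 3: 10, 4: 13, 5: 14}
Shortest distance to 2 = 10, path = [0, 1, 2]


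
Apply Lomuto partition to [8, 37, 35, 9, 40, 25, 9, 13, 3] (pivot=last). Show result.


Elements <= 3 go left of pivot.
Result: [3, 37, 35, 9, 40, 25, 9, 13, 8], pivot at index 0


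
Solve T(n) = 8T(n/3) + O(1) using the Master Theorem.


a=8, b=3, c=0. log_3(8)=1.893 > c=0. Case 1: O(n^log_b(a)) = O(n^1.893)
Complexity: O(n^1.893)


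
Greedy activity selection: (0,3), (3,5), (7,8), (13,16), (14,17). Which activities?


Greedy: pick earliest-ending, then skip overlaps.
Selected (4 activities): [(0, 3), (3, 5), (7, 8), (13, 16)]


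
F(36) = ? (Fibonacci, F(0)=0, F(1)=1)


F(n)=F(n-1)+F(n-2)
...F(34)=5702887, F(35)=9227465, F(36)=14930352


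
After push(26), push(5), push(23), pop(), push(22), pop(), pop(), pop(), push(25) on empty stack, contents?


push(26) -> [26]
push(5) -> [26, 5]
push(23) -> [26, 5, 23]
pop() returns 23 -> [26, 5]
push(22) -> [26, 5, 22]
pop() returns 22 -> [26, 5]
pop() returns 5 -> [26]
pop() returns 26 -> []
push(25) -> [25]
Final stack (bottom to top): [25]


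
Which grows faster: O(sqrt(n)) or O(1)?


constant grows slower than sublinear
O(1) is asymptotically smaller; O(sqrt(n)) grows faster


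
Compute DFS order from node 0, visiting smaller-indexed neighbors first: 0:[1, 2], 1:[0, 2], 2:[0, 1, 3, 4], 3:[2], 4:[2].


DFS stack-based: start with [0]
Visit order: [0, 1, 2, 3, 4]


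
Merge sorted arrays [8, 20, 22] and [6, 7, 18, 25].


Compare heads, take smaller each step.
Merged: [6, 7, 8, 18, 20, 22, 25]


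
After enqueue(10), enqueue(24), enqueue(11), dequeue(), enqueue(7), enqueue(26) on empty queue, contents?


enqueue(10) -> [10]
enqueue(24) -> [10, 24]
enqueue(11) -> [10, 24, 11]
dequeue() returns 10 -> [24, 11]
enqueue(7) -> [24, 11, 7]
enqueue(26) -> [24, 11, 7, 26]
Final queue (front to back): [24, 11, 7, 26]


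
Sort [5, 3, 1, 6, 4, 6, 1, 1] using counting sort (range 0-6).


Count array: [0, 3, 0, 1, 1, 1, 2]
Reconstruct: [1, 1, 1, 3, 4, 5, 6, 6]


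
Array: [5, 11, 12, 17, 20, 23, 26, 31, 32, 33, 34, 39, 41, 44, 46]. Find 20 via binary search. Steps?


Search for 20:
[0,14] mid=7 arr[7]=31
[0,6] mid=3 arr[3]=17
[4,6] mid=5 arr[5]=23
[4,4] mid=4 arr[4]=20
Total: 4 comparisons


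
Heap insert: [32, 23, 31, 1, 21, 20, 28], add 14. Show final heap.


Append 14: [32, 23, 31, 1, 21, 20, 28, 14]
Bubble up: swap idx 7(14) with idx 3(1)
Result: [32, 23, 31, 14, 21, 20, 28, 1]


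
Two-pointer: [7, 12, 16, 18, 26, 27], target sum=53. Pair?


Two pointers: lo=0, hi=5
Found pair: (26, 27) summing to 53


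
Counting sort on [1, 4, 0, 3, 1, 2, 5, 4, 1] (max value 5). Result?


Count array: [1, 3, 1, 1, 2, 1]
Reconstruct: [0, 1, 1, 1, 2, 3, 4, 4, 5]


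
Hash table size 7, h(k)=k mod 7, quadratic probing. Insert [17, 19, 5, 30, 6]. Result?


Insertions: 17->slot 3; 19->slot 5; 5->slot 6; 30->slot 2; 6->slot 0
Table: [6, None, 30, 17, None, 19, 5]


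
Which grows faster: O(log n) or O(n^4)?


logarithmic grows slower than quartic
O(log n) is asymptotically smaller; O(n^4) grows faster


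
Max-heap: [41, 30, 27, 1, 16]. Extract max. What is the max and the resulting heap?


Max = 41
Replace root with last, heapify down
Resulting heap: [30, 16, 27, 1]


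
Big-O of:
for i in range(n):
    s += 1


Per nesting level: O(n) = O(n)
Complexity: O(n)


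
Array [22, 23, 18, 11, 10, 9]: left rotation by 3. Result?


Left rotate by 3: [11, 10, 9, 22, 23, 18]


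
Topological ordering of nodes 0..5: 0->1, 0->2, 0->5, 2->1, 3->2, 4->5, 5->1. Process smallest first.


Kahn's algorithm, process smallest node first
Order: [0, 3, 2, 4, 5, 1]


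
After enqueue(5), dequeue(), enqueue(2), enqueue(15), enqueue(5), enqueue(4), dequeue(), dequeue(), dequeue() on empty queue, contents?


enqueue(5) -> [5]
dequeue() returns 5 -> []
enqueue(2) -> [2]
enqueue(15) -> [2, 15]
enqueue(5) -> [2, 15, 5]
enqueue(4) -> [2, 15, 5, 4]
dequeue() returns 2 -> [15, 5, 4]
dequeue() returns 15 -> [5, 4]
dequeue() returns 5 -> [4]
Final queue (front to back): [4]


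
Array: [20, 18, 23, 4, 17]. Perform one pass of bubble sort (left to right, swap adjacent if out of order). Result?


After one pass: [18, 20, 4, 17, 23]


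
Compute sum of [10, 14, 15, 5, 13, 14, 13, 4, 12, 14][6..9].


Prefix sums: [0, 10, 24, 39, 44, 57, 71, 84, 88, 100, 114]
Sum[6..9] = prefix[10] - prefix[6] = 114 - 71 = 43


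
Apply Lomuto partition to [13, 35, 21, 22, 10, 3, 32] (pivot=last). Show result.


Elements <= 32 go left of pivot.
Result: [13, 21, 22, 10, 3, 32, 35], pivot at index 5


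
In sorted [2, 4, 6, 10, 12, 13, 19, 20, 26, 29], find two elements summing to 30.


Two pointers: lo=0, hi=9
Found pair: (4, 26) summing to 30


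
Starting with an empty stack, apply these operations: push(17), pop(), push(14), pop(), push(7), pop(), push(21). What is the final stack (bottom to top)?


push(17) -> [17]
pop() returns 17 -> []
push(14) -> [14]
pop() returns 14 -> []
push(7) -> [7]
pop() returns 7 -> []
push(21) -> [21]
Final stack (bottom to top): [21]


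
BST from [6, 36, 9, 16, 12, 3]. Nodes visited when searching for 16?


BST root = 6
Search for 16: compare at each node
Path: [6, 36, 9, 16]


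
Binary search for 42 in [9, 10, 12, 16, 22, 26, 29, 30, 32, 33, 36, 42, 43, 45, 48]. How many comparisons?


Search for 42:
[0,14] mid=7 arr[7]=30
[8,14] mid=11 arr[11]=42
Total: 2 comparisons


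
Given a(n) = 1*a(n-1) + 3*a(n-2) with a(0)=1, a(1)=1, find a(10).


Build bottom-up:
...a(8)=508, a(9)=1159, a(10)=1*1159+3*508=2683


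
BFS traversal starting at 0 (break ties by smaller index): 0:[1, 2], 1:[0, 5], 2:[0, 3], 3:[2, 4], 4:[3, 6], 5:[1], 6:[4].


BFS queue: start with [0]
Visit order: [0, 1, 2, 5, 3, 4, 6]


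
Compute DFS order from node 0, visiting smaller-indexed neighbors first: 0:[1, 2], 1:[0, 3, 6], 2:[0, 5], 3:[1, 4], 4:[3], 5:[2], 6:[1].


DFS stack-based: start with [0]
Visit order: [0, 1, 3, 4, 6, 2, 5]


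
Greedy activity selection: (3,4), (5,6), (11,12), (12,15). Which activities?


Greedy: pick earliest-ending, then skip overlaps.
Selected (4 activities): [(3, 4), (5, 6), (11, 12), (12, 15)]


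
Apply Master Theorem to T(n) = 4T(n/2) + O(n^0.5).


a=4, b=2, c=0.5. log_2(4)=2 > c=0.5. Case 1: O(n^log_b(a)) = O(n^2)
Complexity: O(n^2)


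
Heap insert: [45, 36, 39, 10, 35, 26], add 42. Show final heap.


Append 42: [45, 36, 39, 10, 35, 26, 42]
Bubble up: swap idx 6(42) with idx 2(39)
Result: [45, 36, 42, 10, 35, 26, 39]


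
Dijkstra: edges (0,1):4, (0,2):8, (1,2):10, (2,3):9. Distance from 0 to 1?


Dijkstra from 0:
Distances: {0: 0, 1: 4, 2: 8, 3: 17}
Shortest distance to 1 = 4, path = [0, 1]


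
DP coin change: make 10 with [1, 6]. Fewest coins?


dp[0]=0; dp[i]=1+min(dp[i-c] for c in coins)
...dp[5]=5, dp[6]=1, dp[7]=2, dp[8]=3, dp[9]=4, dp[10]=5
Minimum coins for 10 = 5


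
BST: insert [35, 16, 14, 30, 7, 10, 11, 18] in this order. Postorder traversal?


Root = 35; build tree by BST insertion.
Postorder traversal: [11, 10, 7, 14, 18, 30, 16, 35]


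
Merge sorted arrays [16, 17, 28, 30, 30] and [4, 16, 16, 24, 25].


Compare heads, take smaller each step.
Merged: [4, 16, 16, 16, 17, 24, 25, 28, 30, 30]


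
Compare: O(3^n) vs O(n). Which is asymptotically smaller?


linear grows slower than exponential (base 3)
O(n) is asymptotically smaller; O(3^n) grows faster


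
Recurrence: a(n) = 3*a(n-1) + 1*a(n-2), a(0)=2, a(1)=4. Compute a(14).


Build bottom-up:
...a(12)=2152082, a(13)=7107844, a(14)=3*7107844+1*2152082=23475614


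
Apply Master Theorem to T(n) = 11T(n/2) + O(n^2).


a=11, b=2, c=2. log_2(11)=3.459 > c=2. Case 1: O(n^log_b(a)) = O(n^3.459)
Complexity: O(n^3.459)


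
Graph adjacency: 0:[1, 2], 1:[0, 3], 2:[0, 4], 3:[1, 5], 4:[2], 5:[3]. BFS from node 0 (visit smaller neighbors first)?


BFS queue: start with [0]
Visit order: [0, 1, 2, 3, 4, 5]


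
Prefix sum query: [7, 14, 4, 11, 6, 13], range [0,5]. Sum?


Prefix sums: [0, 7, 21, 25, 36, 42, 55]
Sum[0..5] = prefix[6] - prefix[0] = 55 - 0 = 55


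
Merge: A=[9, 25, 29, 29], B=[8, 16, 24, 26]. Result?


Compare heads, take smaller each step.
Merged: [8, 9, 16, 24, 25, 26, 29, 29]


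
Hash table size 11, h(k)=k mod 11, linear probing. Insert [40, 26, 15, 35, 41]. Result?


Insertions: 40->slot 7; 26->slot 4; 15->slot 5; 35->slot 2; 41->slot 8
Table: [None, None, 35, None, 26, 15, None, 40, 41, None, None]


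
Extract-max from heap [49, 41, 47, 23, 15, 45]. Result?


Max = 49
Replace root with last, heapify down
Resulting heap: [47, 41, 45, 23, 15]


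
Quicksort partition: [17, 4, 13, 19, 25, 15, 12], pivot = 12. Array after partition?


Elements <= 12 go left of pivot.
Result: [4, 12, 13, 19, 25, 15, 17], pivot at index 1


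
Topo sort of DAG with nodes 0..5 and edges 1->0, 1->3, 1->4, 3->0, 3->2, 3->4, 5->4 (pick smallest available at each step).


Kahn's algorithm, process smallest node first
Order: [1, 3, 0, 2, 5, 4]


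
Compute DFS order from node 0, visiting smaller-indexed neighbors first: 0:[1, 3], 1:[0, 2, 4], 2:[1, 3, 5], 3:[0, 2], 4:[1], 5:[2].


DFS stack-based: start with [0]
Visit order: [0, 1, 2, 3, 5, 4]


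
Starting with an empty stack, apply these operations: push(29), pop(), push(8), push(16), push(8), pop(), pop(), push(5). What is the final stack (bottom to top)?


push(29) -> [29]
pop() returns 29 -> []
push(8) -> [8]
push(16) -> [8, 16]
push(8) -> [8, 16, 8]
pop() returns 8 -> [8, 16]
pop() returns 16 -> [8]
push(5) -> [8, 5]
Final stack (bottom to top): [8, 5]


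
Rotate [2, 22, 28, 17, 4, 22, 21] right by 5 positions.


Right rotate by 5: [28, 17, 4, 22, 21, 2, 22]


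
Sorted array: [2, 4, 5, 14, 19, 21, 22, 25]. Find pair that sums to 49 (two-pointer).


Two pointers: lo=0, hi=7
No pair sums to 49


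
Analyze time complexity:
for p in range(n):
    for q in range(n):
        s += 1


Per nesting level: O(n) * O(n) = O(n^2)
Complexity: O(n^2)


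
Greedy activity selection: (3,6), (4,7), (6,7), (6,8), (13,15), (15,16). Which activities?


Greedy: pick earliest-ending, then skip overlaps.
Selected (4 activities): [(3, 6), (6, 7), (13, 15), (15, 16)]


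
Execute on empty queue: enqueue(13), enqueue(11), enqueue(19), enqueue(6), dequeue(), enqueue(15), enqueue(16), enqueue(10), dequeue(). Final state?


enqueue(13) -> [13]
enqueue(11) -> [13, 11]
enqueue(19) -> [13, 11, 19]
enqueue(6) -> [13, 11, 19, 6]
dequeue() returns 13 -> [11, 19, 6]
enqueue(15) -> [11, 19, 6, 15]
enqueue(16) -> [11, 19, 6, 15, 16]
enqueue(10) -> [11, 19, 6, 15, 16, 10]
dequeue() returns 11 -> [19, 6, 15, 16, 10]
Final queue (front to back): [19, 6, 15, 16, 10]


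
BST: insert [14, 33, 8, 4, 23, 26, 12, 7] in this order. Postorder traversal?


Root = 14; build tree by BST insertion.
Postorder traversal: [7, 4, 12, 8, 26, 23, 33, 14]


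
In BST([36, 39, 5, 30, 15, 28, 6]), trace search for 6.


BST root = 36
Search for 6: compare at each node
Path: [36, 5, 30, 15, 6]


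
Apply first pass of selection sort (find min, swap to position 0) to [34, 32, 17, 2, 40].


After one pass: [2, 32, 17, 34, 40]


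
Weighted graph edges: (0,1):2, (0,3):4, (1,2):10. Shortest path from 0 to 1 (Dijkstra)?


Dijkstra from 0:
Distances: {0: 0, 1: 2, 2: 12, 3: 4}
Shortest distance to 1 = 2, path = [0, 1]


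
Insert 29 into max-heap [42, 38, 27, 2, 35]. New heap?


Append 29: [42, 38, 27, 2, 35, 29]
Bubble up: swap idx 5(29) with idx 2(27)
Result: [42, 38, 29, 2, 35, 27]


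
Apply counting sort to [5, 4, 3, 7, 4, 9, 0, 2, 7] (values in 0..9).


Count array: [1, 0, 1, 1, 2, 1, 0, 2, 0, 1]
Reconstruct: [0, 2, 3, 4, 4, 5, 7, 7, 9]


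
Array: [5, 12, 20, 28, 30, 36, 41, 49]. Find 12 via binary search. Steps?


Search for 12:
[0,7] mid=3 arr[3]=28
[0,2] mid=1 arr[1]=12
Total: 2 comparisons


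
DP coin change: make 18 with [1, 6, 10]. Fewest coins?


dp[0]=0; dp[i]=1+min(dp[i-c] for c in coins)
...dp[13]=3, dp[14]=4, dp[15]=5, dp[16]=2, dp[17]=3, dp[18]=3
Minimum coins for 18 = 3


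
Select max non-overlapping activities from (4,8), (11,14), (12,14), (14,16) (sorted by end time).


Greedy: pick earliest-ending, then skip overlaps.
Selected (3 activities): [(4, 8), (11, 14), (14, 16)]


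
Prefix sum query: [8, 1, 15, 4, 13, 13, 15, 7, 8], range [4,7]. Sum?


Prefix sums: [0, 8, 9, 24, 28, 41, 54, 69, 76, 84]
Sum[4..7] = prefix[8] - prefix[4] = 76 - 28 = 48


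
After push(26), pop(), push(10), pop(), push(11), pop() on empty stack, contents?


push(26) -> [26]
pop() returns 26 -> []
push(10) -> [10]
pop() returns 10 -> []
push(11) -> [11]
pop() returns 11 -> []
Final stack (bottom to top): []


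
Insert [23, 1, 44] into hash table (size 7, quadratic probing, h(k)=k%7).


Insertions: 23->slot 2; 1->slot 1; 44->slot 3
Table: [None, 1, 23, 44, None, None, None]


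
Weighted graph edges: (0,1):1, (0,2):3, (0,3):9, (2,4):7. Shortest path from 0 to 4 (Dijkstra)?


Dijkstra from 0:
Distances: {0: 0, 1: 1, 2: 3, 3: 9, 4: 10}
Shortest distance to 4 = 10, path = [0, 2, 4]


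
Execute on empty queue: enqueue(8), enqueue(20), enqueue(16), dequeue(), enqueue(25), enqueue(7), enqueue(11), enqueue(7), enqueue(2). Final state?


enqueue(8) -> [8]
enqueue(20) -> [8, 20]
enqueue(16) -> [8, 20, 16]
dequeue() returns 8 -> [20, 16]
enqueue(25) -> [20, 16, 25]
enqueue(7) -> [20, 16, 25, 7]
enqueue(11) -> [20, 16, 25, 7, 11]
enqueue(7) -> [20, 16, 25, 7, 11, 7]
enqueue(2) -> [20, 16, 25, 7, 11, 7, 2]
Final queue (front to back): [20, 16, 25, 7, 11, 7, 2]


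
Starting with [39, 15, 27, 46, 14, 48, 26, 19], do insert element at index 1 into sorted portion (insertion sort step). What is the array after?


After one pass: [15, 39, 27, 46, 14, 48, 26, 19]


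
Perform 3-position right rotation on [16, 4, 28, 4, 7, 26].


Right rotate by 3: [4, 7, 26, 16, 4, 28]


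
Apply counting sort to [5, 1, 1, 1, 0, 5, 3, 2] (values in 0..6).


Count array: [1, 3, 1, 1, 0, 2, 0]
Reconstruct: [0, 1, 1, 1, 2, 3, 5, 5]


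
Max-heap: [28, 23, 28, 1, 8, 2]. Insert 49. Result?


Append 49: [28, 23, 28, 1, 8, 2, 49]
Bubble up: swap idx 6(49) with idx 2(28); swap idx 2(49) with idx 0(28)
Result: [49, 23, 28, 1, 8, 2, 28]


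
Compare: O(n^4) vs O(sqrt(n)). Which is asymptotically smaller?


sublinear grows slower than quartic
O(sqrt(n)) is asymptotically smaller; O(n^4) grows faster


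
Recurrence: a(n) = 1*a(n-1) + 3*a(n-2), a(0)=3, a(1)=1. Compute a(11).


Build bottom-up:
...a(9)=2461, a(10)=5731, a(11)=1*5731+3*2461=13114


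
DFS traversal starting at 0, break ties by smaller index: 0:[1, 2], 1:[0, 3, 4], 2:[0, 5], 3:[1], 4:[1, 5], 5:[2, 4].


DFS stack-based: start with [0]
Visit order: [0, 1, 3, 4, 5, 2]


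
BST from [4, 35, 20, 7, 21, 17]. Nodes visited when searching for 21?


BST root = 4
Search for 21: compare at each node
Path: [4, 35, 20, 21]


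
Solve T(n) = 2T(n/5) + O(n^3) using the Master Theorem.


a=2, b=5, c=3. log_5(2)=0.431 < c=3. Case 3: O(n^c) = O(n^3)
Complexity: O(n^3)


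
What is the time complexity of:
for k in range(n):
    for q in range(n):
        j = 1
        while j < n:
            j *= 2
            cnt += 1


Per nesting level: O(n) * O(n) * O(log n) = O(n^2 log n)
Complexity: O(n^2 log n)


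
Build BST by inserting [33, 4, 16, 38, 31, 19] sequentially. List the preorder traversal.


Root = 33; build tree by BST insertion.
Preorder traversal: [33, 4, 16, 31, 19, 38]


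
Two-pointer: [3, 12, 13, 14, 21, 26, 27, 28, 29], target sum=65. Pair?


Two pointers: lo=0, hi=8
No pair sums to 65


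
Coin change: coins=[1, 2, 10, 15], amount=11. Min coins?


dp[0]=0; dp[i]=1+min(dp[i-c] for c in coins)
...dp[6]=3, dp[7]=4, dp[8]=4, dp[9]=5, dp[10]=1, dp[11]=2
Minimum coins for 11 = 2


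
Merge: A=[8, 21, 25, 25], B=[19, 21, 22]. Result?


Compare heads, take smaller each step.
Merged: [8, 19, 21, 21, 22, 25, 25]


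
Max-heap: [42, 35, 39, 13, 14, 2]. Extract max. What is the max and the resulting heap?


Max = 42
Replace root with last, heapify down
Resulting heap: [39, 35, 2, 13, 14]


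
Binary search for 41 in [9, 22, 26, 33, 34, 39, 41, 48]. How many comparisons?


Search for 41:
[0,7] mid=3 arr[3]=33
[4,7] mid=5 arr[5]=39
[6,7] mid=6 arr[6]=41
Total: 3 comparisons


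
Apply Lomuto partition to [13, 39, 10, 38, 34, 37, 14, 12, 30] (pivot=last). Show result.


Elements <= 30 go left of pivot.
Result: [13, 10, 14, 12, 30, 37, 39, 38, 34], pivot at index 4


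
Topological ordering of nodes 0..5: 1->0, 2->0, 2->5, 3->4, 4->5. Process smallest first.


Kahn's algorithm, process smallest node first
Order: [1, 2, 0, 3, 4, 5]


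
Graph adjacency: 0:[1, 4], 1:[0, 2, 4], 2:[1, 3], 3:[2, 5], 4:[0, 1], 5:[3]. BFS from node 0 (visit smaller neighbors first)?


BFS queue: start with [0]
Visit order: [0, 1, 4, 2, 3, 5]


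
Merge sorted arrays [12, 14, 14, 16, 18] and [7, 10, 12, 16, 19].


Compare heads, take smaller each step.
Merged: [7, 10, 12, 12, 14, 14, 16, 16, 18, 19]


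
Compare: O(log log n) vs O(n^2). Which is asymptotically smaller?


double-logarithmic grows slower than quadratic
O(log log n) is asymptotically smaller; O(n^2) grows faster


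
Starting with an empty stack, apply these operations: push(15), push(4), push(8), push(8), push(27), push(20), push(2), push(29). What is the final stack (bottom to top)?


push(15) -> [15]
push(4) -> [15, 4]
push(8) -> [15, 4, 8]
push(8) -> [15, 4, 8, 8]
push(27) -> [15, 4, 8, 8, 27]
push(20) -> [15, 4, 8, 8, 27, 20]
push(2) -> [15, 4, 8, 8, 27, 20, 2]
push(29) -> [15, 4, 8, 8, 27, 20, 2, 29]
Final stack (bottom to top): [15, 4, 8, 8, 27, 20, 2, 29]


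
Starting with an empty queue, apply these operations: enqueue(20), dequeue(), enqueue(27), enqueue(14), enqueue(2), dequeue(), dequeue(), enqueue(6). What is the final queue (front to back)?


enqueue(20) -> [20]
dequeue() returns 20 -> []
enqueue(27) -> [27]
enqueue(14) -> [27, 14]
enqueue(2) -> [27, 14, 2]
dequeue() returns 27 -> [14, 2]
dequeue() returns 14 -> [2]
enqueue(6) -> [2, 6]
Final queue (front to back): [2, 6]


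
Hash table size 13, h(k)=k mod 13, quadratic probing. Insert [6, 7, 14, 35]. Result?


Insertions: 6->slot 6; 7->slot 7; 14->slot 1; 35->slot 9
Table: [None, 14, None, None, None, None, 6, 7, None, 35, None, None, None]


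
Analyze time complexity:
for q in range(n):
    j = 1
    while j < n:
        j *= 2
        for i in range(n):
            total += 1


Per nesting level: O(n) * O(log n) * O(n) = O(n^2 log n)
Complexity: O(n^2 log n)


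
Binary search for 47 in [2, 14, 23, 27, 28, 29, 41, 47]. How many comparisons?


Search for 47:
[0,7] mid=3 arr[3]=27
[4,7] mid=5 arr[5]=29
[6,7] mid=6 arr[6]=41
[7,7] mid=7 arr[7]=47
Total: 4 comparisons


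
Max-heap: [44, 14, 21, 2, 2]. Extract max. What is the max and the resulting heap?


Max = 44
Replace root with last, heapify down
Resulting heap: [21, 14, 2, 2]


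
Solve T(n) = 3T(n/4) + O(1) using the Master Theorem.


a=3, b=4, c=0. log_4(3)=0.792 > c=0. Case 1: O(n^log_b(a)) = O(n^0.792)
Complexity: O(n^0.792)


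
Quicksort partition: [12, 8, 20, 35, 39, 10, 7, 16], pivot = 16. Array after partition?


Elements <= 16 go left of pivot.
Result: [12, 8, 10, 7, 16, 20, 35, 39], pivot at index 4


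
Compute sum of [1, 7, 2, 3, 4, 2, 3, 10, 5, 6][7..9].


Prefix sums: [0, 1, 8, 10, 13, 17, 19, 22, 32, 37, 43]
Sum[7..9] = prefix[10] - prefix[7] = 43 - 22 = 21


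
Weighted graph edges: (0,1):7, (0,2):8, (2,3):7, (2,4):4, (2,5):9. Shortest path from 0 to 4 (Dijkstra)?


Dijkstra from 0:
Distances: {0: 0, 1: 7, 2: 8, 3: 15, 4: 12, 5: 17}
Shortest distance to 4 = 12, path = [0, 2, 4]


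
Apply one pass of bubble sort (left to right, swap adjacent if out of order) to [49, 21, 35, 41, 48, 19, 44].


After one pass: [21, 35, 41, 48, 19, 44, 49]


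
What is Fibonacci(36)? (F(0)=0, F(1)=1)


F(n)=F(n-1)+F(n-2)
...F(34)=5702887, F(35)=9227465, F(36)=14930352


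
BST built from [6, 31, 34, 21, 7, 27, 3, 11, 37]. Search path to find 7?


BST root = 6
Search for 7: compare at each node
Path: [6, 31, 21, 7]


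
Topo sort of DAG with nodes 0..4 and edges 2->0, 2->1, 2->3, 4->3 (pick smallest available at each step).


Kahn's algorithm, process smallest node first
Order: [2, 0, 1, 4, 3]


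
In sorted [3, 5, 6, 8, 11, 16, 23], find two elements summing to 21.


Two pointers: lo=0, hi=6
Found pair: (5, 16) summing to 21


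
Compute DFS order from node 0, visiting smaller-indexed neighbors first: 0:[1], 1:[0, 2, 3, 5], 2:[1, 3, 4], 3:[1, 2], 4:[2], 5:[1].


DFS stack-based: start with [0]
Visit order: [0, 1, 2, 3, 4, 5]


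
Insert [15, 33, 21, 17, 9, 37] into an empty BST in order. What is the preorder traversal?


Root = 15; build tree by BST insertion.
Preorder traversal: [15, 9, 33, 21, 17, 37]


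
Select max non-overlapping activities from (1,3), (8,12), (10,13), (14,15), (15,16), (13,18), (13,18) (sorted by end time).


Greedy: pick earliest-ending, then skip overlaps.
Selected (4 activities): [(1, 3), (8, 12), (14, 15), (15, 16)]


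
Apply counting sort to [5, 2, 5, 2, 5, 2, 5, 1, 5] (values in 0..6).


Count array: [0, 1, 3, 0, 0, 5, 0]
Reconstruct: [1, 2, 2, 2, 5, 5, 5, 5, 5]


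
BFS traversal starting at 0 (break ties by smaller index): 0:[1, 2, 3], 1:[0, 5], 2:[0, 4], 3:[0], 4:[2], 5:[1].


BFS queue: start with [0]
Visit order: [0, 1, 2, 3, 5, 4]


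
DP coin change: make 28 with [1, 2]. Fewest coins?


dp[0]=0; dp[i]=1+min(dp[i-c] for c in coins)
...dp[23]=12, dp[24]=12, dp[25]=13, dp[26]=13, dp[27]=14, dp[28]=14
Minimum coins for 28 = 14


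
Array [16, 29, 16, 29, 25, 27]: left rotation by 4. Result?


Left rotate by 4: [25, 27, 16, 29, 16, 29]


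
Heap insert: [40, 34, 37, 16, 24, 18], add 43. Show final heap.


Append 43: [40, 34, 37, 16, 24, 18, 43]
Bubble up: swap idx 6(43) with idx 2(37); swap idx 2(43) with idx 0(40)
Result: [43, 34, 40, 16, 24, 18, 37]


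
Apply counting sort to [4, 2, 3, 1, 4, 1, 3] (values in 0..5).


Count array: [0, 2, 1, 2, 2, 0]
Reconstruct: [1, 1, 2, 3, 3, 4, 4]


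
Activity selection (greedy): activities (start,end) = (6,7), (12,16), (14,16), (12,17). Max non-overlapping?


Greedy: pick earliest-ending, then skip overlaps.
Selected (2 activities): [(6, 7), (12, 16)]


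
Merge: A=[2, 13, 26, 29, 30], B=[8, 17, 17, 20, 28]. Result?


Compare heads, take smaller each step.
Merged: [2, 8, 13, 17, 17, 20, 26, 28, 29, 30]


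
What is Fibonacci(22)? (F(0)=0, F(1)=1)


F(n)=F(n-1)+F(n-2)
...F(20)=6765, F(21)=10946, F(22)=17711


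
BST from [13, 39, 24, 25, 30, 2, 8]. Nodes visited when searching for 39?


BST root = 13
Search for 39: compare at each node
Path: [13, 39]


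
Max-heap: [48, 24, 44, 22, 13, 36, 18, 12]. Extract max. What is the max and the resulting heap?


Max = 48
Replace root with last, heapify down
Resulting heap: [44, 24, 36, 22, 13, 12, 18]


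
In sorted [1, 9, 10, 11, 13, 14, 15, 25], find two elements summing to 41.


Two pointers: lo=0, hi=7
No pair sums to 41


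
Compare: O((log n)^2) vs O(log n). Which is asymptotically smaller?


logarithmic grows slower than polylogarithmic
O(log n) is asymptotically smaller; O((log n)^2) grows faster


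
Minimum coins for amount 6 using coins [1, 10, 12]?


dp[0]=0; dp[i]=1+min(dp[i-c] for c in coins)
...dp[1]=1, dp[2]=2, dp[3]=3, dp[4]=4, dp[5]=5, dp[6]=6
Minimum coins for 6 = 6


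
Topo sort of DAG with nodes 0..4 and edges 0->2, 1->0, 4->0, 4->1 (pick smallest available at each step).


Kahn's algorithm, process smallest node first
Order: [3, 4, 1, 0, 2]


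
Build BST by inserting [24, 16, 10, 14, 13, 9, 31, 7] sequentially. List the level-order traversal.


Root = 24; build tree by BST insertion.
Level-Order traversal: [24, 16, 31, 10, 9, 14, 7, 13]


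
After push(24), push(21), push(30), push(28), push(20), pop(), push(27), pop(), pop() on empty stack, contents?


push(24) -> [24]
push(21) -> [24, 21]
push(30) -> [24, 21, 30]
push(28) -> [24, 21, 30, 28]
push(20) -> [24, 21, 30, 28, 20]
pop() returns 20 -> [24, 21, 30, 28]
push(27) -> [24, 21, 30, 28, 27]
pop() returns 27 -> [24, 21, 30, 28]
pop() returns 28 -> [24, 21, 30]
Final stack (bottom to top): [24, 21, 30]


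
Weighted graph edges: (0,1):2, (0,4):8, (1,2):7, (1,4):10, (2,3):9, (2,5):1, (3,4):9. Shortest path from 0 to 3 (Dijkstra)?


Dijkstra from 0:
Distances: {0: 0, 1: 2, 2: 9, 3: 17, 4: 8, 5: 10}
Shortest distance to 3 = 17, path = [0, 4, 3]


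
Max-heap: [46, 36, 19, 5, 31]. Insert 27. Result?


Append 27: [46, 36, 19, 5, 31, 27]
Bubble up: swap idx 5(27) with idx 2(19)
Result: [46, 36, 27, 5, 31, 19]


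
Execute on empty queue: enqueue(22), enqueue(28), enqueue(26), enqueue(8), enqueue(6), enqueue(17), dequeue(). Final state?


enqueue(22) -> [22]
enqueue(28) -> [22, 28]
enqueue(26) -> [22, 28, 26]
enqueue(8) -> [22, 28, 26, 8]
enqueue(6) -> [22, 28, 26, 8, 6]
enqueue(17) -> [22, 28, 26, 8, 6, 17]
dequeue() returns 22 -> [28, 26, 8, 6, 17]
Final queue (front to back): [28, 26, 8, 6, 17]


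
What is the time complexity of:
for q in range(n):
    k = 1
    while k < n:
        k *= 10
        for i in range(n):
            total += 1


Per nesting level: O(n) * O(log n) * O(n) = O(n^2 log n)
Complexity: O(n^2 log n)


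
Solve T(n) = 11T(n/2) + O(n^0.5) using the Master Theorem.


a=11, b=2, c=0.5. log_2(11)=3.459 > c=0.5. Case 1: O(n^log_b(a)) = O(n^3.459)
Complexity: O(n^3.459)


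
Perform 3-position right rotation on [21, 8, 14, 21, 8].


Right rotate by 3: [14, 21, 8, 21, 8]


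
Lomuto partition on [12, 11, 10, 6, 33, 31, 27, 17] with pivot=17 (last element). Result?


Elements <= 17 go left of pivot.
Result: [12, 11, 10, 6, 17, 31, 27, 33], pivot at index 4


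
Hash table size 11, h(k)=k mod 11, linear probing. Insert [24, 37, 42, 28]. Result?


Insertions: 24->slot 2; 37->slot 4; 42->slot 9; 28->slot 6
Table: [None, None, 24, None, 37, None, 28, None, None, 42, None]


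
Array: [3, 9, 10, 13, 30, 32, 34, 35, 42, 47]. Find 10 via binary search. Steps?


Search for 10:
[0,9] mid=4 arr[4]=30
[0,3] mid=1 arr[1]=9
[2,3] mid=2 arr[2]=10
Total: 3 comparisons


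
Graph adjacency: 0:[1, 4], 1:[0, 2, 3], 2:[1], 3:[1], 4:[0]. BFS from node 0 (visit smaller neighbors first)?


BFS queue: start with [0]
Visit order: [0, 1, 4, 2, 3]


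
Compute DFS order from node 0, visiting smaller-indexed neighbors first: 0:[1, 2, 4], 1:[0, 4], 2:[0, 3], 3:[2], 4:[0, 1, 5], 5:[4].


DFS stack-based: start with [0]
Visit order: [0, 1, 4, 5, 2, 3]


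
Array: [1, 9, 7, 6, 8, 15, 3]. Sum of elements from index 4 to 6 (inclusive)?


Prefix sums: [0, 1, 10, 17, 23, 31, 46, 49]
Sum[4..6] = prefix[7] - prefix[4] = 49 - 23 = 26


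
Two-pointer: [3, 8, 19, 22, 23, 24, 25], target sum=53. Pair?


Two pointers: lo=0, hi=6
No pair sums to 53


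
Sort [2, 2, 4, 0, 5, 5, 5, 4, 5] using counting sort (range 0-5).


Count array: [1, 0, 2, 0, 2, 4]
Reconstruct: [0, 2, 2, 4, 4, 5, 5, 5, 5]


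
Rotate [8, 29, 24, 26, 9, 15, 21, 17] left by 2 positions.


Left rotate by 2: [24, 26, 9, 15, 21, 17, 8, 29]


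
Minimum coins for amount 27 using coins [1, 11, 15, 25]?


dp[0]=0; dp[i]=1+min(dp[i-c] for c in coins)
...dp[22]=2, dp[23]=3, dp[24]=4, dp[25]=1, dp[26]=2, dp[27]=3
Minimum coins for 27 = 3


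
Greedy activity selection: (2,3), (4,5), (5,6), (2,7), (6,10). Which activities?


Greedy: pick earliest-ending, then skip overlaps.
Selected (4 activities): [(2, 3), (4, 5), (5, 6), (6, 10)]


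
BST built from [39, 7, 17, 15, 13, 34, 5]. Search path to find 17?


BST root = 39
Search for 17: compare at each node
Path: [39, 7, 17]


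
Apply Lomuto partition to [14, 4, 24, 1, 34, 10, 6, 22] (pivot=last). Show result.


Elements <= 22 go left of pivot.
Result: [14, 4, 1, 10, 6, 22, 34, 24], pivot at index 5


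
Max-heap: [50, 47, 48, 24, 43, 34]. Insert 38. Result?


Append 38: [50, 47, 48, 24, 43, 34, 38]
Bubble up: no swaps needed
Result: [50, 47, 48, 24, 43, 34, 38]


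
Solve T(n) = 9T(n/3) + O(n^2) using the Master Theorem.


a=9, b=3, c=2. log_3(9)=2 = c=2. Case 2: O(n^c log n) = O(n^2 log n)
Complexity: O(n^2 log n)


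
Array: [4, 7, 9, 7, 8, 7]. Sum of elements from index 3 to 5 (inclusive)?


Prefix sums: [0, 4, 11, 20, 27, 35, 42]
Sum[3..5] = prefix[6] - prefix[3] = 42 - 20 = 22


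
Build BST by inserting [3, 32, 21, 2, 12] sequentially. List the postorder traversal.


Root = 3; build tree by BST insertion.
Postorder traversal: [2, 12, 21, 32, 3]


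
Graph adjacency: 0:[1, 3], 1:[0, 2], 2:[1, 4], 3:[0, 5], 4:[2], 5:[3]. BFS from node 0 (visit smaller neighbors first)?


BFS queue: start with [0]
Visit order: [0, 1, 3, 2, 5, 4]


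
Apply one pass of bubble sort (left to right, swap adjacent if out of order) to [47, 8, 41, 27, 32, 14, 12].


After one pass: [8, 41, 27, 32, 14, 12, 47]


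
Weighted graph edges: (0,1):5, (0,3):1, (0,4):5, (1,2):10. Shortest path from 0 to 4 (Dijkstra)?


Dijkstra from 0:
Distances: {0: 0, 1: 5, 2: 15, 3: 1, 4: 5}
Shortest distance to 4 = 5, path = [0, 4]


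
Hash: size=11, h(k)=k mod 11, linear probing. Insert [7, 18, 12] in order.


Insertions: 7->slot 7; 18->slot 8; 12->slot 1
Table: [None, 12, None, None, None, None, None, 7, 18, None, None]


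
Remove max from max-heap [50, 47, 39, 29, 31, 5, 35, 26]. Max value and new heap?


Max = 50
Replace root with last, heapify down
Resulting heap: [47, 31, 39, 29, 26, 5, 35]


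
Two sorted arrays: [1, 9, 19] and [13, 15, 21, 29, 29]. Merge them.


Compare heads, take smaller each step.
Merged: [1, 9, 13, 15, 19, 21, 29, 29]


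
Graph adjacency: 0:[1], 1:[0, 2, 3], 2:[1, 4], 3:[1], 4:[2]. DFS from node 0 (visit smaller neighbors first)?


DFS stack-based: start with [0]
Visit order: [0, 1, 2, 4, 3]


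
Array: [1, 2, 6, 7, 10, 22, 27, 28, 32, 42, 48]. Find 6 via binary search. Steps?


Search for 6:
[0,10] mid=5 arr[5]=22
[0,4] mid=2 arr[2]=6
Total: 2 comparisons


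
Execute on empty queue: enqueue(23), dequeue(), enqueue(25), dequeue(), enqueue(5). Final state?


enqueue(23) -> [23]
dequeue() returns 23 -> []
enqueue(25) -> [25]
dequeue() returns 25 -> []
enqueue(5) -> [5]
Final queue (front to back): [5]


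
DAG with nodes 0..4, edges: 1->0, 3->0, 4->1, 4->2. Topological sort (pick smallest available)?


Kahn's algorithm, process smallest node first
Order: [3, 4, 1, 0, 2]


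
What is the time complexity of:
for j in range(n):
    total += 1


Per nesting level: O(n) = O(n)
Complexity: O(n)


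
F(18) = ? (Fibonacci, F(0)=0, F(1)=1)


F(n)=F(n-1)+F(n-2)
...F(16)=987, F(17)=1597, F(18)=2584


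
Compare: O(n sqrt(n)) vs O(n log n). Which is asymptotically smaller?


linearithmic grows slower than n^1.5
O(n log n) is asymptotically smaller; O(n sqrt(n)) grows faster


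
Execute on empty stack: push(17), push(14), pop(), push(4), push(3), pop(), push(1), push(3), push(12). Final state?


push(17) -> [17]
push(14) -> [17, 14]
pop() returns 14 -> [17]
push(4) -> [17, 4]
push(3) -> [17, 4, 3]
pop() returns 3 -> [17, 4]
push(1) -> [17, 4, 1]
push(3) -> [17, 4, 1, 3]
push(12) -> [17, 4, 1, 3, 12]
Final stack (bottom to top): [17, 4, 1, 3, 12]


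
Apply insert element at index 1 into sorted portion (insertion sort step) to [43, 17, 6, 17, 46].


After one pass: [17, 43, 6, 17, 46]


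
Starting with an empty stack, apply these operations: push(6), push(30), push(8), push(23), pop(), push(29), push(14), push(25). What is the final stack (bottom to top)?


push(6) -> [6]
push(30) -> [6, 30]
push(8) -> [6, 30, 8]
push(23) -> [6, 30, 8, 23]
pop() returns 23 -> [6, 30, 8]
push(29) -> [6, 30, 8, 29]
push(14) -> [6, 30, 8, 29, 14]
push(25) -> [6, 30, 8, 29, 14, 25]
Final stack (bottom to top): [6, 30, 8, 29, 14, 25]


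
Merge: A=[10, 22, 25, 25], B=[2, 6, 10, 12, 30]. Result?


Compare heads, take smaller each step.
Merged: [2, 6, 10, 10, 12, 22, 25, 25, 30]


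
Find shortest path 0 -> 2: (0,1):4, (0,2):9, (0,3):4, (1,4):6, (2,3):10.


Dijkstra from 0:
Distances: {0: 0, 1: 4, 2: 9, 3: 4, 4: 10}
Shortest distance to 2 = 9, path = [0, 2]


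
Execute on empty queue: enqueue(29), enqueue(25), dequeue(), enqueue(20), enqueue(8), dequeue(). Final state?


enqueue(29) -> [29]
enqueue(25) -> [29, 25]
dequeue() returns 29 -> [25]
enqueue(20) -> [25, 20]
enqueue(8) -> [25, 20, 8]
dequeue() returns 25 -> [20, 8]
Final queue (front to back): [20, 8]


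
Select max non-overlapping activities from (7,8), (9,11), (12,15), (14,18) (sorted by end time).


Greedy: pick earliest-ending, then skip overlaps.
Selected (3 activities): [(7, 8), (9, 11), (12, 15)]


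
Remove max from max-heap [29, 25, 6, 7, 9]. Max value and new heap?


Max = 29
Replace root with last, heapify down
Resulting heap: [25, 9, 6, 7]


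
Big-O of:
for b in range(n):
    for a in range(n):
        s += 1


Per nesting level: O(n) * O(n) = O(n^2)
Complexity: O(n^2)


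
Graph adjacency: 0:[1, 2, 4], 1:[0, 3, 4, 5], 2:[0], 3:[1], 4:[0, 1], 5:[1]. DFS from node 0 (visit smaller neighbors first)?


DFS stack-based: start with [0]
Visit order: [0, 1, 3, 4, 5, 2]


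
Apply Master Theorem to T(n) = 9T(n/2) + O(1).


a=9, b=2, c=0. log_2(9)=3.170 > c=0. Case 1: O(n^log_b(a)) = O(n^3.170)
Complexity: O(n^3.170)


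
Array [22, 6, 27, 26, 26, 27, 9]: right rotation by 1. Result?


Right rotate by 1: [9, 22, 6, 27, 26, 26, 27]


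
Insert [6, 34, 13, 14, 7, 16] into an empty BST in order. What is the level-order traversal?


Root = 6; build tree by BST insertion.
Level-Order traversal: [6, 34, 13, 7, 14, 16]


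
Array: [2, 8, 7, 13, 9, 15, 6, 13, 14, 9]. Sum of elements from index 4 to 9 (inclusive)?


Prefix sums: [0, 2, 10, 17, 30, 39, 54, 60, 73, 87, 96]
Sum[4..9] = prefix[10] - prefix[4] = 96 - 30 = 66


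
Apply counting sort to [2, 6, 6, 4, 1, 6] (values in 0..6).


Count array: [0, 1, 1, 0, 1, 0, 3]
Reconstruct: [1, 2, 4, 6, 6, 6]


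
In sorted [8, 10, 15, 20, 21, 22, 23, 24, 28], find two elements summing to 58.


Two pointers: lo=0, hi=8
No pair sums to 58


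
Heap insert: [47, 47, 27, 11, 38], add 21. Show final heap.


Append 21: [47, 47, 27, 11, 38, 21]
Bubble up: no swaps needed
Result: [47, 47, 27, 11, 38, 21]


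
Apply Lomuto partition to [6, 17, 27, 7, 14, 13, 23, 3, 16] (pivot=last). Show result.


Elements <= 16 go left of pivot.
Result: [6, 7, 14, 13, 3, 16, 23, 27, 17], pivot at index 5


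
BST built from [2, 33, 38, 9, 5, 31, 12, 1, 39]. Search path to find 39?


BST root = 2
Search for 39: compare at each node
Path: [2, 33, 38, 39]


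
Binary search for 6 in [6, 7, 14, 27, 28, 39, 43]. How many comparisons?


Search for 6:
[0,6] mid=3 arr[3]=27
[0,2] mid=1 arr[1]=7
[0,0] mid=0 arr[0]=6
Total: 3 comparisons


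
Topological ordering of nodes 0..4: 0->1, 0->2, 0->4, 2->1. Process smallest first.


Kahn's algorithm, process smallest node first
Order: [0, 2, 1, 3, 4]


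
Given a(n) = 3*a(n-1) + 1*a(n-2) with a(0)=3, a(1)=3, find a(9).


Build bottom-up:
...a(7)=4647, a(8)=15348, a(9)=3*15348+1*4647=50691


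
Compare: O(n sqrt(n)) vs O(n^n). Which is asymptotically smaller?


n^1.5 grows slower than n^n
O(n sqrt(n)) is asymptotically smaller; O(n^n) grows faster


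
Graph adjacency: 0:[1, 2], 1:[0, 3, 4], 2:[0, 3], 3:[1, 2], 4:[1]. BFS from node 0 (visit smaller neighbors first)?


BFS queue: start with [0]
Visit order: [0, 1, 2, 3, 4]


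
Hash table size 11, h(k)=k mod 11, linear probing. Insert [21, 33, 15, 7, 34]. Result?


Insertions: 21->slot 10; 33->slot 0; 15->slot 4; 7->slot 7; 34->slot 1
Table: [33, 34, None, None, 15, None, None, 7, None, None, 21]


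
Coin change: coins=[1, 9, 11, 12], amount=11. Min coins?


dp[0]=0; dp[i]=1+min(dp[i-c] for c in coins)
...dp[6]=6, dp[7]=7, dp[8]=8, dp[9]=1, dp[10]=2, dp[11]=1
Minimum coins for 11 = 1


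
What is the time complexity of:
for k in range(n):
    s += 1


Per nesting level: O(n) = O(n)
Complexity: O(n)


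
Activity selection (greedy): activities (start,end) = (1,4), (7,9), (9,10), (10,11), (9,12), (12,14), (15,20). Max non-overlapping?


Greedy: pick earliest-ending, then skip overlaps.
Selected (6 activities): [(1, 4), (7, 9), (9, 10), (10, 11), (12, 14), (15, 20)]


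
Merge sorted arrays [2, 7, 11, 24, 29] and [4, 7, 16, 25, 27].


Compare heads, take smaller each step.
Merged: [2, 4, 7, 7, 11, 16, 24, 25, 27, 29]


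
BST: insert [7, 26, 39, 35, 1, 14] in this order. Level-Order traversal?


Root = 7; build tree by BST insertion.
Level-Order traversal: [7, 1, 26, 14, 39, 35]


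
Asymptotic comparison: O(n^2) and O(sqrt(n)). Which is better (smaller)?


sublinear grows slower than quadratic
O(sqrt(n)) is asymptotically smaller; O(n^2) grows faster
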